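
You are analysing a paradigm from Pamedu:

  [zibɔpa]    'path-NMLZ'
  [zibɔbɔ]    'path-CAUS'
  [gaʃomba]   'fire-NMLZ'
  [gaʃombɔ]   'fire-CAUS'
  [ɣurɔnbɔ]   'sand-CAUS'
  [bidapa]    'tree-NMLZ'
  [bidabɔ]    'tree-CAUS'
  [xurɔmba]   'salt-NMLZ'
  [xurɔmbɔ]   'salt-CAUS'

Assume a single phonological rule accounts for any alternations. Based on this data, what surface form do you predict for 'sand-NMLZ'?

[ɣurɔnba]

The NMLZ suffix surfaces as [-ba] and [-pa], depending on the final segment of the stem.
By contrast the CAUS suffix keeps its initial [b] throughout — that segment must be underlying.
The NMLZ suffix is therefore /-pa/ underlyingly, with post-nasal voicing: voiceless stops become voiced after a nasal.
After 'sand', which ends in a nasal, the suffix surfaces as [-ba], giving [ɣurɔnba].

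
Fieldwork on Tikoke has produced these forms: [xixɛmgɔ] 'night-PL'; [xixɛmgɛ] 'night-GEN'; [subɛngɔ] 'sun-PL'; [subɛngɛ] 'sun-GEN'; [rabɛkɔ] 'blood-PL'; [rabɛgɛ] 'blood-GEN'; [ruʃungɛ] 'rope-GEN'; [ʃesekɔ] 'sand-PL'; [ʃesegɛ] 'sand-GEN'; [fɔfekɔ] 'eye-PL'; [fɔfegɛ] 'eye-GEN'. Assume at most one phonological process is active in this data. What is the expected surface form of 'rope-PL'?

[ruʃungɔ]

The PL suffix surfaces as [-gɔ] and [-kɔ], depending on the final segment of the stem.
The GEN suffix, which begins with [g], is invariant after every stem; so [g] is not altered by any rule here.
The PL suffix is therefore /-kɔ/ underlyingly, with post-nasal voicing: voiceless stops become voiced after a nasal.
After 'rope', which ends in a nasal, the suffix surfaces as [-gɔ], giving [ruʃungɔ].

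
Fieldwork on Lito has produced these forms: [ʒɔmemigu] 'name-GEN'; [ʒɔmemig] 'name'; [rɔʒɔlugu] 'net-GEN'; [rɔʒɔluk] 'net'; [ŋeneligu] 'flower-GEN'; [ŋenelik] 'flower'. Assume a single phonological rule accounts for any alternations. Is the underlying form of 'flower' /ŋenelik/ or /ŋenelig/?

The root 'flower' surfaces as [ŋeneligu] and [ŋenelik], with a stem-final [g] ~ [k] alternation.
If /g/ were underlying and a rule turned it into [k] in isolation, 'name' would also alternate; but it has [g] in both [ʒɔmemigu] and [ʒɔmemig].
So /k/ is underlying, and a rule of intervocalic voicing — voiceless stops become voiced between vowels — gives [g].

/ŋenelik/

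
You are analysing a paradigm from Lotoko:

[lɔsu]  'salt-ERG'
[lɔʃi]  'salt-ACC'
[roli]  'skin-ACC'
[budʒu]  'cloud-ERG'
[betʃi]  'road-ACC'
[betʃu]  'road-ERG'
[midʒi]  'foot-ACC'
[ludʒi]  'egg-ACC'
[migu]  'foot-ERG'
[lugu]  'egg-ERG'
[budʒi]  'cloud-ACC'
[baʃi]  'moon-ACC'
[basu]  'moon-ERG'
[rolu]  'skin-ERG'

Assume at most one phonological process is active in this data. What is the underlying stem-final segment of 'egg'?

'egg' shows [dʒ] ~ [g] at the end of the stem ([ludʒi] vs [lugu]).
Compare 'cloud', with invariant [dʒ] in [budʒi] and [budʒu]: an analysis with underlying /dʒ/ and a rule producing [g] before the ERG suffix would wrongly predict alternation here too.
Therefore /g/ is basic and [dʒ] is derived by palatalization before a front vowel (/g/ and /s/ become palato-alveolar [dʒ] and [ʃ] before a front vowel).

/g/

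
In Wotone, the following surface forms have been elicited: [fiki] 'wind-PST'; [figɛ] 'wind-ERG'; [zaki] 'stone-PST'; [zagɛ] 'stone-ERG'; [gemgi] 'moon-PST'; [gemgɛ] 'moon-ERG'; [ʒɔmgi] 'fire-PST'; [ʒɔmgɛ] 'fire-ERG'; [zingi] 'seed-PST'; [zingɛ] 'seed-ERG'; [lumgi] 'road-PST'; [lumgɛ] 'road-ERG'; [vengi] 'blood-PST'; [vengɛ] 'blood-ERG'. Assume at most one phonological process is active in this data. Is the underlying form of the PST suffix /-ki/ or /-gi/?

/-ki/

The PST suffix surfaces as [-gi] and [-ki], depending on the final segment of the stem.
The ERG suffix, which begins with [g], is invariant after every stem; so [g] is not altered by any rule here.
So the underlying form is /-ki/, and voiceless stops become voiced after a nasal.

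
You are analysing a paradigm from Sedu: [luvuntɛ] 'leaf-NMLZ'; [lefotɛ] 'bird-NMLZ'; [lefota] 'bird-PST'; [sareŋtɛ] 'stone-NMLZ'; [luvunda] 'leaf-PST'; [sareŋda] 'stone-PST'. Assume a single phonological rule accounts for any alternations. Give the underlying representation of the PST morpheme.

The PST morpheme has two allomorphs, [-da] and [-ta].
The NMLZ suffix, which begins with [t], is invariant after every stem; so [t] is not altered by any rule here.
So the underlying form is /-da/, and voiced stops become voiceless after a vowel.

/-da/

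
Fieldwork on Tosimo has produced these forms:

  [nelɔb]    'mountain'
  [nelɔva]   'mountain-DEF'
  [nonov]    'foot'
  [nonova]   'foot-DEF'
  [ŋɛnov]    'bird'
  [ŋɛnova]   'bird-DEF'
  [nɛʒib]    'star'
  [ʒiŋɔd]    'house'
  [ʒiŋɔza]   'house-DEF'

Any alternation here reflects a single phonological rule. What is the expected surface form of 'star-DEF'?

The stem for 'mountain' ends in [b] in [nelɔb] but [v] in [nelɔva].
But 'foot' keeps [v] in both environments ([nonov], [nonova]), so there is no rule changing /v/ to [b] in isolation.
The alternation reflects intervocalic spirantization: voiced stops become fricatives between vowels. /b/ is underlying.
The one attested form of 'star', [nɛʒib], shows underlying /nɛʒib/. Applying the same rule between vowels gives [nɛʒiva].

[nɛʒiva]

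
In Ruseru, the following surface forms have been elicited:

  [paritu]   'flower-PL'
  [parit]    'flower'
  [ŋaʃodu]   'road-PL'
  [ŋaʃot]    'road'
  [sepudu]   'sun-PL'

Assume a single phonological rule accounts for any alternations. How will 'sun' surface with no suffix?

In [ŋaʃodu] and [ŋaʃot] the final segment of 'road' alternates: [d] ~ [t].
The stem 'flower' ([paritu], [parit]) shows [t] unchanged in both environments, so [t] cannot be basic with [d] derived before the PL suffix.
Therefore /d/ is basic and [t] is derived by word-final obstruent devoicing (voiced obstruents become voiceless word-finally).
From [sepudu] the stem 'sun' is /sepud/; word-finally this yields [seput].

[seput]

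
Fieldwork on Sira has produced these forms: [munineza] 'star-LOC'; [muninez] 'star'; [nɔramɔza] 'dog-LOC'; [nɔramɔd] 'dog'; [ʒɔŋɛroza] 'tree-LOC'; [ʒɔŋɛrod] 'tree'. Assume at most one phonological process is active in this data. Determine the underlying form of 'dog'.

/nɔramɔd/

The root 'dog' surfaces as [nɔramɔza] and [nɔramɔd], with a stem-final [z] ~ [d] alternation.
The stem 'star' ([munineza], [muninez]) shows [z] unchanged in both environments, so [z] cannot be basic with [d] derived in isolation.
The alternation reflects intervocalic spirantization: voiced stops become fricatives between vowels. /d/ is underlying.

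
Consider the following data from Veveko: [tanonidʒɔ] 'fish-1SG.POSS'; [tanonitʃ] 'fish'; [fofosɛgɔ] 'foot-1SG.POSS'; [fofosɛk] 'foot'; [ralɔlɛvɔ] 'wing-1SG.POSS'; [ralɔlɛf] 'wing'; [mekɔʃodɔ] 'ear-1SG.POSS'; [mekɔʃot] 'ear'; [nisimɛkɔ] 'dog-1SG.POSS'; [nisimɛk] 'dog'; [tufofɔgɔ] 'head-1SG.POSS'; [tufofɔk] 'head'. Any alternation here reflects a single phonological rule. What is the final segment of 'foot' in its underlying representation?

/g/

In [fofosɛgɔ] and [fofosɛk] the final segment of 'foot' alternates: [g] ~ [k].
But 'dog' keeps [k] in both environments ([nisimɛkɔ], [nisimɛk]), so there is no rule changing /k/ to [g] before the 1SG.POSS suffix.
The underlying segment must be /g/; voiced obstruents become voiceless word-finally, yielding [k] there.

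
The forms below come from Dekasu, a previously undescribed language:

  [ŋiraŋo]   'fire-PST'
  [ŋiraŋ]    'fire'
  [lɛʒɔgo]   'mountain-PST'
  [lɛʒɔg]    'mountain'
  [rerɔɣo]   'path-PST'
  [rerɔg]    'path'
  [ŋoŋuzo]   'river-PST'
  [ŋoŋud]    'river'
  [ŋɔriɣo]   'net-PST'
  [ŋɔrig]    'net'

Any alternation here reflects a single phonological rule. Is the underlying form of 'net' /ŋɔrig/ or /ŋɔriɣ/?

/ŋɔriɣ/

'net' shows [ɣ] ~ [g] at the end of the stem ([ŋɔriɣo] vs [ŋɔrig]).
The stem 'mountain' ([lɛʒɔgo], [lɛʒɔg]) shows [g] unchanged in both environments, so [g] cannot be basic with [ɣ] derived before the PST suffix.
So /ɣ/ is underlying, and a rule of word-final hardening — voiced fricatives become stops word-finally — gives [g].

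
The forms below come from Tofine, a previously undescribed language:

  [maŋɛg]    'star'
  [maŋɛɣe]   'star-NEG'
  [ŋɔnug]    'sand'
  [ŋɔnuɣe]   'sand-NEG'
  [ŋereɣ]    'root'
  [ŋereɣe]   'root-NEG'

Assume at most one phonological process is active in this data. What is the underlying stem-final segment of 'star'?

In [maŋɛg] and [maŋɛɣe] the final segment of 'star' alternates: [g] ~ [ɣ].
Compare 'root', with invariant [ɣ] in [ŋereɣ] and [ŋereɣe]: an analysis with underlying /ɣ/ and a rule producing [g] in isolation would wrongly predict alternation here too.
The underlying segment must be /g/; voiced stops become fricatives between vowels, yielding [ɣ] there.

/g/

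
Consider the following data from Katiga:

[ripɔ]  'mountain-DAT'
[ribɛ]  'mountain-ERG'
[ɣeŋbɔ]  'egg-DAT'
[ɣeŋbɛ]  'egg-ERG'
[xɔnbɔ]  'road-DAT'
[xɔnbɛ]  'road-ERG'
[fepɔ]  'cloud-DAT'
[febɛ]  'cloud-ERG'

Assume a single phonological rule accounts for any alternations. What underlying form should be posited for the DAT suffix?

/-pɔ/

The DAT suffix surfaces as [-bɔ] and [-pɔ], depending on the final segment of the stem.
By contrast the ERG suffix keeps its initial [b] throughout — that segment must be underlying.
So the underlying form is /-pɔ/, and voiceless stops become voiced after a nasal.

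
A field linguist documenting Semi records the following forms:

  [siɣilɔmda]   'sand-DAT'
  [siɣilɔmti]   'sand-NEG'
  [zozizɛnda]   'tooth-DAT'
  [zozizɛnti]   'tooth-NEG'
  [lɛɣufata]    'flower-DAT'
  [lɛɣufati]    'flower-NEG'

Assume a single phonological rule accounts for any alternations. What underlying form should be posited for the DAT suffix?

The DAT suffix surfaces as [-da] and [-ta], depending on the final segment of the stem.
The NEG suffix, which begins with [t], is invariant after every stem; so [t] is not altered by any rule here.
So the underlying form is /-da/, and voiced stops become voiceless after a vowel.

/-da/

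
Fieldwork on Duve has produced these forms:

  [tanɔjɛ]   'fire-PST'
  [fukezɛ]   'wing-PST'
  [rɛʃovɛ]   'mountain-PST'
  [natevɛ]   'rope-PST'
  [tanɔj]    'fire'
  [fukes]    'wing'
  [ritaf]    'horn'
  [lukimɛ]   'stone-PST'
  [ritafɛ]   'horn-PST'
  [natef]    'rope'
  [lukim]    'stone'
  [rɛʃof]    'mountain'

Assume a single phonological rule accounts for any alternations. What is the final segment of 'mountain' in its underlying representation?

'mountain' shows [v] ~ [f] at the end of the stem ([rɛʃovɛ] vs [rɛʃof]).
The stem 'horn' ([ritafɛ], [ritaf]) shows [f] unchanged in both environments, so [f] cannot be basic with [v] derived before the PST suffix.
The alternation reflects word-final obstruent devoicing: voiced obstruents become voiceless word-finally. /v/ is underlying.

/v/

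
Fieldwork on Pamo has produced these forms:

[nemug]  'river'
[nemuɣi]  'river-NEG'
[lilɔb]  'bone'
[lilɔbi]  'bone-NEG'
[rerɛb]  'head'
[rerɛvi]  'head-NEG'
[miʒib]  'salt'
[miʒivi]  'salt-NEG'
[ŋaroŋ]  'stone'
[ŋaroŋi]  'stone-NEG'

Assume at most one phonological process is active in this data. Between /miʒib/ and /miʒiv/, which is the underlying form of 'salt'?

/miʒiv/

'salt' shows [b] ~ [v] at the end of the stem ([miʒib] vs [miʒivi]).
The stem 'bone' ([lilɔb], [lilɔbi]) shows [b] unchanged in both environments, so [b] cannot be basic with [v] derived before the NEG suffix.
The underlying segment must be /v/; voiced fricatives become stops word-finally, yielding [b] there.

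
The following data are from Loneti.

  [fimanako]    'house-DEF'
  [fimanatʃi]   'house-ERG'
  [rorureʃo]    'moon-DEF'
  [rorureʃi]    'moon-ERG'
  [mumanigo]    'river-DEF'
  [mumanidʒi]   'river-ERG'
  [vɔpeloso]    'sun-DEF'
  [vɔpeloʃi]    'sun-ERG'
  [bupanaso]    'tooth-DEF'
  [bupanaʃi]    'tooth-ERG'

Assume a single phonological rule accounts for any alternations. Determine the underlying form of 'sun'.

The stem for 'sun' ends in [s] in [vɔpeloso] but [ʃ] in [vɔpeloʃi].
If /ʃ/ were underlying and a rule turned it into [s] before the DEF suffix, 'moon' would also alternate; but it has [ʃ] in both [rorureʃo] and [rorureʃi].
The underlying segment must be /s/; /k/, /g/ and /s/ become palato-alveolar [tʃ], [dʒ] and [ʃ] before a front vowel, yielding [ʃ] there.

/vɔpelos/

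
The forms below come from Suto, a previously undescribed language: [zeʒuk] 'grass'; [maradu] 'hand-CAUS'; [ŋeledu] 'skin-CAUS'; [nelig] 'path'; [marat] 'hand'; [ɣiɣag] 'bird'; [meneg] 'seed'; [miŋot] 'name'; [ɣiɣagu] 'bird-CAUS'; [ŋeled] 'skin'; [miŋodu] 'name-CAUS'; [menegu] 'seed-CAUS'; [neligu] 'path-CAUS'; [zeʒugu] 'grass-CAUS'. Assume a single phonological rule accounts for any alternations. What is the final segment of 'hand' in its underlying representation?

The stem for 'hand' ends in [d] in [maradu] but [t] in [marat].
The stem 'skin' ([ŋeledu], [ŋeled]) shows [d] unchanged in both environments, so [d] cannot be basic with [t] derived in isolation.
Therefore /t/ is basic and [d] is derived by intervocalic voicing (voiceless stops become voiced between vowels).

/t/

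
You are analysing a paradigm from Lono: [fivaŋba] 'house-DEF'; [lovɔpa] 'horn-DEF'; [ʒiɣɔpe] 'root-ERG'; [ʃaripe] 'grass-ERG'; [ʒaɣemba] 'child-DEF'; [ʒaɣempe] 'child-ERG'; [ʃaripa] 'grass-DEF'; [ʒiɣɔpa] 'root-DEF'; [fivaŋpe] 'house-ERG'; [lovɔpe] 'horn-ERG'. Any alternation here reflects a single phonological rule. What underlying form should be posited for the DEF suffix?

The DEF suffix surfaces as [-ba] and [-pa], depending on the final segment of the stem.
By contrast the ERG suffix keeps its initial [p] throughout — that segment must be underlying.
The DEF suffix is therefore /-ba/ underlyingly, with post-vocalic devoicing: voiced stops become voiceless after a vowel.

/-ba/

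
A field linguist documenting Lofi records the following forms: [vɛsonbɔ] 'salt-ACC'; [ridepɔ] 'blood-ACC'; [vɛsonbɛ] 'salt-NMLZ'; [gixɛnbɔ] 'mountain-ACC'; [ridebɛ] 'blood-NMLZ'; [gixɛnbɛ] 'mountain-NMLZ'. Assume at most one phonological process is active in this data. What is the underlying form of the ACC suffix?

The ACC morpheme has two allomorphs, [-bɔ] and [-pɔ].
By contrast the NMLZ suffix keeps its initial [b] throughout — that segment must be underlying.
The ACC suffix is therefore /-pɔ/ underlyingly, with post-nasal voicing: voiceless stops become voiced after a nasal.

/-pɔ/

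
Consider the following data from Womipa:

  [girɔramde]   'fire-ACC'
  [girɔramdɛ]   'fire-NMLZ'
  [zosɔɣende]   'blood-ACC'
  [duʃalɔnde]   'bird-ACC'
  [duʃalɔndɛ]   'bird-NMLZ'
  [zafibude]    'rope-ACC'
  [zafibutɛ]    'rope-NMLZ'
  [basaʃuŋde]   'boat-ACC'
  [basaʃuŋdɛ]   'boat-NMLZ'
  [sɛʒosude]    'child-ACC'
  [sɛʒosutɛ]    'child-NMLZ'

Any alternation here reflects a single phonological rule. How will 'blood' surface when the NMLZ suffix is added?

The NMLZ morpheme has two allomorphs, [-dɛ] and [-tɛ].
By contrast the ACC suffix keeps its initial [d] throughout — that segment must be underlying.
So the underlying form is /-tɛ/, and voiceless stops become voiced after a nasal.
After 'blood', which ends in a nasal, the suffix surfaces as [-dɛ], giving [zosɔɣendɛ].

[zosɔɣendɛ]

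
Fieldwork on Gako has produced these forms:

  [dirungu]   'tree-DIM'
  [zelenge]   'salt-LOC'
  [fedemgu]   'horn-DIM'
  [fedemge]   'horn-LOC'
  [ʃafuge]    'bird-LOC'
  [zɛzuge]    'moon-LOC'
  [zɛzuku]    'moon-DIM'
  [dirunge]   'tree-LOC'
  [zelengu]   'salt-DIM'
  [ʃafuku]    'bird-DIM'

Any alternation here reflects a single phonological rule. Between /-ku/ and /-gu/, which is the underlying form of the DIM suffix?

/-ku/

The DIM suffix surfaces as [-gu] and [-ku], depending on the final segment of the stem.
By contrast the LOC suffix keeps its initial [g] throughout — that segment must be underlying.
So the underlying form is /-ku/, and voiceless stops become voiced after a nasal.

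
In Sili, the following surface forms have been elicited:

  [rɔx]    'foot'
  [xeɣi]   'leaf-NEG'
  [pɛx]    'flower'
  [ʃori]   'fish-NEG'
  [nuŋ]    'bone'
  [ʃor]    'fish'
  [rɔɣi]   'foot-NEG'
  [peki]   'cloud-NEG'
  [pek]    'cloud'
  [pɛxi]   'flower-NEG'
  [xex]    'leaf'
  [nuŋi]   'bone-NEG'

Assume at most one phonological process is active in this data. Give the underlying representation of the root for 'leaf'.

/xeɣ/

In [xex] and [xeɣi] the final segment of 'leaf' alternates: [x] ~ [ɣ].
If /x/ were underlying and a rule turned it into [ɣ] before the NEG suffix, 'flower' would also alternate; but it has [x] in both [pɛx] and [pɛxi].
The underlying segment must be /ɣ/; voiced obstruents become voiceless word-finally, yielding [x] there.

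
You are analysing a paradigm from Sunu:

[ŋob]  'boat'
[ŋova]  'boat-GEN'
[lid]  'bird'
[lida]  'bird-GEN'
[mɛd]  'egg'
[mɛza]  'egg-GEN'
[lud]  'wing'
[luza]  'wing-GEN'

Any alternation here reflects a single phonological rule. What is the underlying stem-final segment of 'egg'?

The root 'egg' surfaces as [mɛd] and [mɛza], with a stem-final [d] ~ [z] alternation.
But 'bird' keeps [d] in both environments ([lid], [lida]), so there is no rule changing /d/ to [z] before the GEN suffix.
The underlying segment must be /z/; voiced fricatives become stops word-finally, yielding [d] there.

/z/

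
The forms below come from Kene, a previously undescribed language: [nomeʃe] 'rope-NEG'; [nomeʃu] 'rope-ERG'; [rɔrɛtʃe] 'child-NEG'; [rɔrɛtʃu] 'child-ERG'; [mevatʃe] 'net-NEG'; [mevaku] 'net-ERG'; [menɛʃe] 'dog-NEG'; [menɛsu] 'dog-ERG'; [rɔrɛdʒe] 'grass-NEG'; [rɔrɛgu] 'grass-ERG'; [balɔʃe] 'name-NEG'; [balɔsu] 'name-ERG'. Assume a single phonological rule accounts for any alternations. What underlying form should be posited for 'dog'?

/menɛs/

The root 'dog' surfaces as [menɛʃe] and [menɛsu], with a stem-final [ʃ] ~ [s] alternation.
The stem 'rope' ([nomeʃe], [nomeʃu]) shows [ʃ] unchanged in both environments, so [ʃ] cannot be basic with [s] derived before the ERG suffix.
The alternation reflects palatalization before a front vowel: /k/, /g/ and /s/ become palato-alveolar [tʃ], [dʒ] and [ʃ] before a front vowel. /s/ is underlying.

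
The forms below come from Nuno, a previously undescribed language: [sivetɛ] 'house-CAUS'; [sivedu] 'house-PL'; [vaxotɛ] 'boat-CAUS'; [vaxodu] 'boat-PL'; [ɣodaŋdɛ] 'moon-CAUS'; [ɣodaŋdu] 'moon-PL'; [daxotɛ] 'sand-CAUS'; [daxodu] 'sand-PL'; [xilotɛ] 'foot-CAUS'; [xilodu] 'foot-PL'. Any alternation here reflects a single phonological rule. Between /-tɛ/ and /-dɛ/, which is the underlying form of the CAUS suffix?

/-tɛ/

The CAUS morpheme has two allomorphs, [-dɛ] and [-tɛ].
The PL suffix, which begins with [d], is invariant after every stem; so [d] is not altered by any rule here.
The CAUS suffix is therefore /-tɛ/ underlyingly, with post-nasal voicing: voiceless stops become voiced after a nasal.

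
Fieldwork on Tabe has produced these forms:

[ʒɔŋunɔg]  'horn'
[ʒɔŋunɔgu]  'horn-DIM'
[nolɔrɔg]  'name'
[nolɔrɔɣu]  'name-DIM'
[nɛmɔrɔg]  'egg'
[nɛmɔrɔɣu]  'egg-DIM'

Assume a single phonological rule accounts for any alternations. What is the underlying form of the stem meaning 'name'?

The root 'name' surfaces as [nolɔrɔg] and [nolɔrɔɣu], with a stem-final [g] ~ [ɣ] alternation.
If /g/ were underlying and a rule turned it into [ɣ] before the DIM suffix, 'horn' would also alternate; but it has [g] in both [ʒɔŋunɔg] and [ʒɔŋunɔgu].
Therefore /ɣ/ is basic and [g] is derived by word-final hardening (voiced fricatives become stops word-finally).
So 'name' = /nolɔrɔɣ/.

/nolɔrɔɣ/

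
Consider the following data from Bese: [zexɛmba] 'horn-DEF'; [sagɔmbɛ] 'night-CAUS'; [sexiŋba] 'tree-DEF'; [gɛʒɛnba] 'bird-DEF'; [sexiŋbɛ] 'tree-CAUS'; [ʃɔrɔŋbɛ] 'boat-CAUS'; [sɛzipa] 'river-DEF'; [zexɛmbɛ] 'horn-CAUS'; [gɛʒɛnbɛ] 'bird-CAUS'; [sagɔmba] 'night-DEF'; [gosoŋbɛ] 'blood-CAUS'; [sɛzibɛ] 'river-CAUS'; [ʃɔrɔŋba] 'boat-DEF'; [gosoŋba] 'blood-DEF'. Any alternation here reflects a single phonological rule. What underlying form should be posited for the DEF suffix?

The DEF suffix surfaces as [-ba] and [-pa], depending on the final segment of the stem.
The CAUS suffix, which begins with [b], is invariant after every stem; so [b] is not altered by any rule here.
The DEF suffix is therefore /-pa/ underlyingly, with post-nasal voicing: voiceless stops become voiced after a nasal.

/-pa/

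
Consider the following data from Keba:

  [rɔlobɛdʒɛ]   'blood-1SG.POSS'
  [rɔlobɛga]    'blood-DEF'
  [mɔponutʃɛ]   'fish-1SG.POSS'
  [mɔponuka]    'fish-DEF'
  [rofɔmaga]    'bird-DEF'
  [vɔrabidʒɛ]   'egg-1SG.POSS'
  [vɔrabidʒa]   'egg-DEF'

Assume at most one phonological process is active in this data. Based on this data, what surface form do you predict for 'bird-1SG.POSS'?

[rofɔmadʒɛ]

In [rɔlobɛdʒɛ] and [rɔlobɛga] the final segment of 'blood' alternates: [dʒ] ~ [g].
The stem 'egg' ([vɔrabidʒɛ], [vɔrabidʒa]) shows [dʒ] unchanged in both environments, so [dʒ] cannot be basic with [g] derived before the DEF suffix.
So /g/ is underlying, and a rule of palatalization before a front vowel — /k/ and /g/ become palato-alveolar [tʃ] and [dʒ] before a front vowel — gives [dʒ].
From [rofɔmaga] the stem 'bird' is /rofɔmag/; before a front vowel this yields [rofɔmadʒɛ].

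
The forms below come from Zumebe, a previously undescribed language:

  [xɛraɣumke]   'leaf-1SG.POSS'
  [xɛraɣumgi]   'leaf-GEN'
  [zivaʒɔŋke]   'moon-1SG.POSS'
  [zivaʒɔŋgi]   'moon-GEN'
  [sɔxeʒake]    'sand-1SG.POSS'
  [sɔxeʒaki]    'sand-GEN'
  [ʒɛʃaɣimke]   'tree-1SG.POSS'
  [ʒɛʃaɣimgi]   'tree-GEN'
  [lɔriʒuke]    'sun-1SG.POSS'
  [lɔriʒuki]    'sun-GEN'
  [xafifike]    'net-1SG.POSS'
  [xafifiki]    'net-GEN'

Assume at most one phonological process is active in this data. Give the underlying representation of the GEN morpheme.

/-gi/

The GEN suffix surfaces as [-gi] and [-ki], depending on the final segment of the stem.
The 1SG.POSS suffix, which begins with [k], is invariant after every stem; so [k] is not altered by any rule here.
So the underlying form is /-gi/, and voiced stops become voiceless after a vowel.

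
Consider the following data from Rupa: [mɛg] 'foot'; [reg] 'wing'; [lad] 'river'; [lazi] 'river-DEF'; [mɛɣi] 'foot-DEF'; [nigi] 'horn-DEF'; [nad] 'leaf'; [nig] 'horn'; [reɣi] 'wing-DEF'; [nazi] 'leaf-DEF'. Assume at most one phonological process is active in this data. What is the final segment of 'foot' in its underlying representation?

'foot' shows [ɣ] ~ [g] at the end of the stem ([mɛɣi] vs [mɛg]).
The stem 'horn' ([nigi], [nig]) shows [g] unchanged in both environments, so [g] cannot be basic with [ɣ] derived before the DEF suffix.
The underlying segment must be /ɣ/; voiced fricatives become stops word-finally, yielding [g] there.

/ɣ/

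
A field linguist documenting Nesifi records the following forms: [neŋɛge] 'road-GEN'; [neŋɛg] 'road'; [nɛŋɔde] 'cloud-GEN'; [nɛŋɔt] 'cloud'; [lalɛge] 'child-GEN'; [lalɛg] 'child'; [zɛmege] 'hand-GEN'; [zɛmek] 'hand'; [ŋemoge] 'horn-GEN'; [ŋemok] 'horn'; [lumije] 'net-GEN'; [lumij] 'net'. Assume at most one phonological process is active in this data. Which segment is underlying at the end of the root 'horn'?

/k/

The stem for 'horn' ends in [g] in [ŋemoge] but [k] in [ŋemok].
The stem 'child' ([lalɛge], [lalɛg]) shows [g] unchanged in both environments, so [g] cannot be basic with [k] derived in isolation.
The underlying segment must be /k/; voiceless stops become voiced between vowels, yielding [g] there.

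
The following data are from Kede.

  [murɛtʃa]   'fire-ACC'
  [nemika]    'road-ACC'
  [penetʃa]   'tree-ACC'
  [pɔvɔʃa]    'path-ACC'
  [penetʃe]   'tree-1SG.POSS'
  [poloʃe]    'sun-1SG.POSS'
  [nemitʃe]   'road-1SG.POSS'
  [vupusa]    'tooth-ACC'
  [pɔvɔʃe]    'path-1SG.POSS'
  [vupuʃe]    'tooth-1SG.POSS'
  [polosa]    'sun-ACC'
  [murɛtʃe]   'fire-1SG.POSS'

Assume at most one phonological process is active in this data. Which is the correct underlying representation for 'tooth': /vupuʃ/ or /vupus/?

In [vupusa] and [vupuʃe] the final segment of 'tooth' alternates: [s] ~ [ʃ].
If /ʃ/ were underlying and a rule turned it into [s] before the ACC suffix, 'path' would also alternate; but it has [ʃ] in both [pɔvɔʃa] and [pɔvɔʃe].
Therefore /s/ is basic and [ʃ] is derived by palatalization before a front vowel (/k/ and /s/ become palato-alveolar [tʃ] and [ʃ] before a front vowel).

/vupus/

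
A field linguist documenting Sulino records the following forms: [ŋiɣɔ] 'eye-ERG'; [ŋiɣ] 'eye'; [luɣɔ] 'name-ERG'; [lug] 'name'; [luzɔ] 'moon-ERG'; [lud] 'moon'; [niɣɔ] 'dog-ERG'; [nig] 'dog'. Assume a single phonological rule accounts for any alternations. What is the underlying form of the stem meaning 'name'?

'name' shows [ɣ] ~ [g] at the end of the stem ([luɣɔ] vs [lug]).
If /ɣ/ were underlying and a rule turned it into [g] in isolation, 'eye' would also alternate; but it has [ɣ] in both [ŋiɣɔ] and [ŋiɣ].
The underlying segment must be /g/; voiced stops become fricatives between vowels, yielding [ɣ] there.

/lug/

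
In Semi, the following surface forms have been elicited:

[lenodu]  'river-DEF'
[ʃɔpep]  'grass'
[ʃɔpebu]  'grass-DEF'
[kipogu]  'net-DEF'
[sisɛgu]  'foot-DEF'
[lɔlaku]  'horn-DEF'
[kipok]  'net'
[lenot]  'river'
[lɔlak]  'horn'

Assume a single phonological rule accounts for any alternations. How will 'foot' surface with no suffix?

[sisɛk]

'net' shows [g] ~ [k] at the end of the stem ([kipogu] vs [kipok]).
If /k/ were underlying and a rule turned it into [g] before the DEF suffix, 'horn' would also alternate; but it has [k] in both [lɔlaku] and [lɔlak].
Therefore /g/ is basic and [k] is derived by word-final obstruent devoicing (voiced obstruents become voiceless word-finally).
From [sisɛgu] the stem 'foot' is /sisɛg/; word-finally this yields [sisɛk].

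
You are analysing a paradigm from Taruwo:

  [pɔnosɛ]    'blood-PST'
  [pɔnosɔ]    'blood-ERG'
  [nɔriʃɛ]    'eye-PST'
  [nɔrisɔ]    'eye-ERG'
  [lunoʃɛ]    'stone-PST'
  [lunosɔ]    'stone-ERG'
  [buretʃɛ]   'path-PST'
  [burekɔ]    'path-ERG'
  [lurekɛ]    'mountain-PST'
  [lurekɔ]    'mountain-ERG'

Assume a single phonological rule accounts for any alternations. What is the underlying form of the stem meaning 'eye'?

The root 'eye' surfaces as [nɔriʃɛ] and [nɔrisɔ], with a stem-final [ʃ] ~ [s] alternation.
But 'blood' keeps [s] in both environments ([pɔnosɛ], [pɔnosɔ]), so there is no rule changing /s/ to [ʃ] before the PST suffix.
The alternation reflects depalatalization: palato-alveolar /tʃ/ and /ʃ/ become [k] and [s] when no front vowel follows. /ʃ/ is underlying.
Hence 'eye' is /nɔriʃ/ underlyingly.

/nɔriʃ/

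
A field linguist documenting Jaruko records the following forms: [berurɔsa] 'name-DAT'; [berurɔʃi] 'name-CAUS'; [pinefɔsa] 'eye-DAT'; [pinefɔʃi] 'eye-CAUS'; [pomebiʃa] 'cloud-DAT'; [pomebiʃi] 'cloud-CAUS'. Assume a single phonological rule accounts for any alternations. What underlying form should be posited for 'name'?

/berurɔs/

'name' shows [s] ~ [ʃ] at the end of the stem ([berurɔsa] vs [berurɔʃi]).
Compare 'cloud', with invariant [ʃ] in [pomebiʃa] and [pomebiʃi]: an analysis with underlying /ʃ/ and a rule producing [s] before the DAT suffix would wrongly predict alternation here too.
The alternation reflects palatalization before a front vowel: /s/ becomes palato-alveolar [ʃ] before a front vowel. /s/ is underlying.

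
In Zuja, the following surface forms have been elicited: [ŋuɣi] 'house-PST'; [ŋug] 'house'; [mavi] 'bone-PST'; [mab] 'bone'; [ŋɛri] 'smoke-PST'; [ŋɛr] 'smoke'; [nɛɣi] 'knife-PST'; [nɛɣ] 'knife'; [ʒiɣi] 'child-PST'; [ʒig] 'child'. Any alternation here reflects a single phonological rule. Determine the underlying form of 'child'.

/ʒig/

'child' shows [ɣ] ~ [g] at the end of the stem ([ʒiɣi] vs [ʒig]).
But 'knife' keeps [ɣ] in both environments ([nɛɣi], [nɛɣ]), so there is no rule changing /ɣ/ to [g] in isolation.
Therefore /g/ is basic and [ɣ] is derived by intervocalic spirantization (voiced stops become fricatives between vowels).
Hence 'child' is /ʒig/ underlyingly.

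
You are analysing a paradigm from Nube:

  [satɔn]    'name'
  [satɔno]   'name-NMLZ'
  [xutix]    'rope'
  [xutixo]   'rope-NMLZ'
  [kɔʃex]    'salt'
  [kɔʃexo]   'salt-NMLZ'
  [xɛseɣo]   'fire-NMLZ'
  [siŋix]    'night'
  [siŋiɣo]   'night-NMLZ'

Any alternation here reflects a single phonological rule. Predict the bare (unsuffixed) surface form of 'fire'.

'night' shows [x] ~ [ɣ] at the end of the stem ([siŋix] vs [siŋiɣo]).
If /x/ were underlying and a rule turned it into [ɣ] before the NMLZ suffix, 'salt' would also alternate; but it has [x] in both [kɔʃex] and [kɔʃexo].
The underlying segment must be /ɣ/; voiced obstruents become voiceless word-finally, yielding [x] there.
The one attested form of 'fire', [xɛseɣo], shows underlying /xɛseɣ/. Applying the same rule word-finally gives [xɛsex].

[xɛsex]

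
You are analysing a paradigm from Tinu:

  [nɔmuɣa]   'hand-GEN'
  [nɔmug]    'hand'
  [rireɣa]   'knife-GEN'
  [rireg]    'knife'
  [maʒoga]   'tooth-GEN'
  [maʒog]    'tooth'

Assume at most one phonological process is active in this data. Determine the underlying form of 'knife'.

The stem for 'knife' ends in [ɣ] in [rireɣa] but [g] in [rireg].
The stem 'tooth' ([maʒoga], [maʒog]) shows [g] unchanged in both environments, so [g] cannot be basic with [ɣ] derived before the GEN suffix.
The underlying segment must be /ɣ/; voiced fricatives become stops word-finally, yielding [g] there.

/rireɣ/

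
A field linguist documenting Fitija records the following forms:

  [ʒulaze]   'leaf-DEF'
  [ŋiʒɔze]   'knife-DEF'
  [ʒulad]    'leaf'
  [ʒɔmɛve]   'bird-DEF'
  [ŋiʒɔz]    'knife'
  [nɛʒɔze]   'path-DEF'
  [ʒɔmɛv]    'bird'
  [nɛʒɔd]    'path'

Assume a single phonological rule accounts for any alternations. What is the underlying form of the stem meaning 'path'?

'path' shows [d] ~ [z] at the end of the stem ([nɛʒɔd] vs [nɛʒɔze]).
The stem 'knife' ([ŋiʒɔz], [ŋiʒɔze]) shows [z] unchanged in both environments, so [z] cannot be basic with [d] derived in isolation.
The alternation reflects intervocalic spirantization: voiced stops become fricatives between vowels. /d/ is underlying.
So 'path' = /nɛʒɔd/.

/nɛʒɔd/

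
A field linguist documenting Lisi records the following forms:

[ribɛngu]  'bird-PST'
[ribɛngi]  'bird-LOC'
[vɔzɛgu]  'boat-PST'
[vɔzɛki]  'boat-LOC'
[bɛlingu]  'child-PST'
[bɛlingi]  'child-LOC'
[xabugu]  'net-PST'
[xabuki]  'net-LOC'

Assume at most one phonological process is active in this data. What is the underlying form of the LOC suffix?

The LOC suffix surfaces as [-gi] and [-ki], depending on the final segment of the stem.
The PST suffix, which begins with [g], is invariant after every stem; so [g] is not altered by any rule here.
The LOC suffix is therefore /-ki/ underlyingly, with post-nasal voicing: voiceless stops become voiced after a nasal.

/-ki/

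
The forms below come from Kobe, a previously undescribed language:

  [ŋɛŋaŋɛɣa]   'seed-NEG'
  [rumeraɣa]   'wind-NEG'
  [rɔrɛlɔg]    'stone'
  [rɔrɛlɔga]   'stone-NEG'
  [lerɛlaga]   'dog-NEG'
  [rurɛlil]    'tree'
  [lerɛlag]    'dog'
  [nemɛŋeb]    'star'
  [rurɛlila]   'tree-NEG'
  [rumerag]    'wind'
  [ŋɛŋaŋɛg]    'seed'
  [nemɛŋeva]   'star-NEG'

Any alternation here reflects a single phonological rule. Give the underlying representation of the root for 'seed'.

/ŋɛŋaŋɛɣ/

The stem for 'seed' ends in [ɣ] in [ŋɛŋaŋɛɣa] but [g] in [ŋɛŋaŋɛg].
If /g/ were underlying and a rule turned it into [ɣ] before the NEG suffix, 'stone' would also alternate; but it has [g] in both [rɔrɛlɔga] and [rɔrɛlɔg].
The alternation reflects word-final hardening: voiced fricatives become stops word-finally. /ɣ/ is underlying.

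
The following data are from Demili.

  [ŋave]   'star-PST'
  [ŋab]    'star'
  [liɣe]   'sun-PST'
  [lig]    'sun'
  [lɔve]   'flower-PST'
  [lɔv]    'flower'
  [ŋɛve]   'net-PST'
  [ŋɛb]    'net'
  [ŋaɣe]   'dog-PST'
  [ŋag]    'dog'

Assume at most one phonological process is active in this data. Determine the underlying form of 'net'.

/ŋɛb/

The root 'net' surfaces as [ŋɛve] and [ŋɛb], with a stem-final [v] ~ [b] alternation.
If /v/ were underlying and a rule turned it into [b] in isolation, 'flower' would also alternate; but it has [v] in both [lɔve] and [lɔv].
Therefore /b/ is basic and [v] is derived by intervocalic spirantization (voiced stops become fricatives between vowels).
The underlying form of 'net' is therefore /ŋɛb/.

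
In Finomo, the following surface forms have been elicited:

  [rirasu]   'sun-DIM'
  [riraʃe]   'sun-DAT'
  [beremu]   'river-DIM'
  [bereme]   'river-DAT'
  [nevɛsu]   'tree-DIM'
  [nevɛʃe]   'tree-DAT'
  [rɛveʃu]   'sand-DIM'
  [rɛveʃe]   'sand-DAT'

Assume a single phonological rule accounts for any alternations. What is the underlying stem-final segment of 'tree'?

/s/

The root 'tree' surfaces as [nevɛsu] and [nevɛʃe], with a stem-final [s] ~ [ʃ] alternation.
Compare 'sand', with invariant [ʃ] in [rɛveʃu] and [rɛveʃe]: an analysis with underlying /ʃ/ and a rule producing [s] before the DIM suffix would wrongly predict alternation here too.
Therefore /s/ is basic and [ʃ] is derived by palatalization before a front vowel (/s/ becomes palato-alveolar [ʃ] before a front vowel).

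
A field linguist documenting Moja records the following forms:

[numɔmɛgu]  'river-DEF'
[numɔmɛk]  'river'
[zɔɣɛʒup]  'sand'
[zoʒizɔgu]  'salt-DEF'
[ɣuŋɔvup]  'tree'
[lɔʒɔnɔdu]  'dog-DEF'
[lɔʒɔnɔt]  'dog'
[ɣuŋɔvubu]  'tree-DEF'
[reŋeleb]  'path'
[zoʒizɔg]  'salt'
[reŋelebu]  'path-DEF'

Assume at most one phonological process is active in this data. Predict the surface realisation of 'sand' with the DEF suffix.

The stem for 'tree' ends in [b] in [ɣuŋɔvubu] but [p] in [ɣuŋɔvup].
Compare 'path', with invariant [b] in [reŋelebu] and [reŋeleb]: an analysis with underlying /b/ and a rule producing [p] in isolation would wrongly predict alternation here too.
The underlying segment must be /p/; voiceless stops become voiced between vowels, yielding [b] there.
From [zɔɣɛʒup] the stem 'sand' is /zɔɣɛʒup/; between vowels this yields [zɔɣɛʒubu].

[zɔɣɛʒubu]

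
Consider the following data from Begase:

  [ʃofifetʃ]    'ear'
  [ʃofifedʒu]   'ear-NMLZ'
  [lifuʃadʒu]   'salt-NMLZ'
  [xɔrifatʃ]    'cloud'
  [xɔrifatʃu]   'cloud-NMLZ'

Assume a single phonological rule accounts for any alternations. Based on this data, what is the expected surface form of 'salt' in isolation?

[lifuʃatʃ]

The root 'ear' surfaces as [ʃofifetʃ] and [ʃofifedʒu], with a stem-final [tʃ] ~ [dʒ] alternation.
But 'cloud' keeps [tʃ] in both environments ([xɔrifatʃ], [xɔrifatʃu]), so there is no rule changing /tʃ/ to [dʒ] before the NMLZ suffix.
The alternation reflects word-final obstruent devoicing: voiced obstruents become voiceless word-finally. /dʒ/ is underlying.
From [lifuʃadʒu] the stem 'salt' is /lifuʃadʒ/; word-finally this yields [lifuʃatʃ].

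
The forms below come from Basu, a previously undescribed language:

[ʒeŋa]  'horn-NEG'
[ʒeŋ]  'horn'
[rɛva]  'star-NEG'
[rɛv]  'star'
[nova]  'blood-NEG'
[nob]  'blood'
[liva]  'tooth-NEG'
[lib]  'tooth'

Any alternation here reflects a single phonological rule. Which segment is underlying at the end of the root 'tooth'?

/b/

The root 'tooth' surfaces as [liva] and [lib], with a stem-final [v] ~ [b] alternation.
Compare 'star', with invariant [v] in [rɛva] and [rɛv]: an analysis with underlying /v/ and a rule producing [b] in isolation would wrongly predict alternation here too.
The alternation reflects intervocalic spirantization: voiced stops become fricatives between vowels. /b/ is underlying.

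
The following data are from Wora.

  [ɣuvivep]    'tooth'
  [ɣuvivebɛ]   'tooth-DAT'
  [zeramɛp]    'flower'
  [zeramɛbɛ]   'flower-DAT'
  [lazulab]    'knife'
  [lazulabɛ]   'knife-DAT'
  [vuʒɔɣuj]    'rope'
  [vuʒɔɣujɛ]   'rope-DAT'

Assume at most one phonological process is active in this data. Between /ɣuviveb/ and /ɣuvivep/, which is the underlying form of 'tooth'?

The stem for 'tooth' ends in [p] in [ɣuvivep] but [b] in [ɣuvivebɛ].
If /b/ were underlying and a rule turned it into [p] in isolation, 'knife' would also alternate; but it has [b] in both [lazulab] and [lazulabɛ].
The underlying segment must be /p/; voiceless stops become voiced between vowels, yielding [b] there.

/ɣuvivep/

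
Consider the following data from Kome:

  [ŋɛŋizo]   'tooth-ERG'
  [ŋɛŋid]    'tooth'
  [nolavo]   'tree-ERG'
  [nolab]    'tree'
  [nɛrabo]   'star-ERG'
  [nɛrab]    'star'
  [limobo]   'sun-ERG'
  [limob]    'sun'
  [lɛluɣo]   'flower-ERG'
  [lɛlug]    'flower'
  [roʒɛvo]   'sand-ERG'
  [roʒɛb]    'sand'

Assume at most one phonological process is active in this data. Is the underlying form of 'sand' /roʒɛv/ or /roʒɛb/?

/roʒɛv/

In [roʒɛvo] and [roʒɛb] the final segment of 'sand' alternates: [v] ~ [b].
Compare 'sun', with invariant [b] in [limobo] and [limob]: an analysis with underlying /b/ and a rule producing [v] before the ERG suffix would wrongly predict alternation here too.
The alternation reflects word-final hardening: voiced fricatives become stops word-finally. /v/ is underlying.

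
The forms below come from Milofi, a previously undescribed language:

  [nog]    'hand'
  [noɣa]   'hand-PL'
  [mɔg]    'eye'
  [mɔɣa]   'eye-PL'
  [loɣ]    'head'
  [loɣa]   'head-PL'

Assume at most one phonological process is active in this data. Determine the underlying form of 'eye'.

/mɔg/

In [mɔg] and [mɔɣa] the final segment of 'eye' alternates: [g] ~ [ɣ].
Compare 'head', with invariant [ɣ] in [loɣ] and [loɣa]: an analysis with underlying /ɣ/ and a rule producing [g] in isolation would wrongly predict alternation here too.
Therefore /g/ is basic and [ɣ] is derived by intervocalic spirantization (voiced stops become fricatives between vowels).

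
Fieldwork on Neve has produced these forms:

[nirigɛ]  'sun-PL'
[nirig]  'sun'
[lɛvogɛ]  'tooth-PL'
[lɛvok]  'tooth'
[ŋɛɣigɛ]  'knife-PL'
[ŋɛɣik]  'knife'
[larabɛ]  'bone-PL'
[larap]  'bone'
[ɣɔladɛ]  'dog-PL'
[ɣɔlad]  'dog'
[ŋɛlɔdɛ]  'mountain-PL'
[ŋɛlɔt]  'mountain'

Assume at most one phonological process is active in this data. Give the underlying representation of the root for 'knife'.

'knife' shows [g] ~ [k] at the end of the stem ([ŋɛɣigɛ] vs [ŋɛɣik]).
Compare 'sun', with invariant [g] in [nirigɛ] and [nirig]: an analysis with underlying /g/ and a rule producing [k] in isolation would wrongly predict alternation here too.
The underlying segment must be /k/; voiceless stops become voiced between vowels, yielding [g] there.

/ŋɛɣik/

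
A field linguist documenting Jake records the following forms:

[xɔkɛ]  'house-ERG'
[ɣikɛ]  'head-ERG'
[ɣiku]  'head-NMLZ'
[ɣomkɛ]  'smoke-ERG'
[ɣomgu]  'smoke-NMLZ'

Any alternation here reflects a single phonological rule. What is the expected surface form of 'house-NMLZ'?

[xɔku]

The NMLZ suffix surfaces as [-gu] and [-ku], depending on the final segment of the stem.
By contrast the ERG suffix keeps its initial [k] throughout — that segment must be underlying.
The NMLZ suffix is therefore /-gu/ underlyingly, with post-vocalic devoicing: voiced stops become voiceless after a vowel.
After 'house', which ends in a vowel, the suffix surfaces as [-ku], giving [xɔku].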